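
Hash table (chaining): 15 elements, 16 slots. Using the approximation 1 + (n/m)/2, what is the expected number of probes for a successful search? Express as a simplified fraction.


Computing expected probes:
alpha = 15/16
= 1 + alpha/2
= 1 + 15/(2*16)
= (2*16 + 15) / (2*16)
= 47/32


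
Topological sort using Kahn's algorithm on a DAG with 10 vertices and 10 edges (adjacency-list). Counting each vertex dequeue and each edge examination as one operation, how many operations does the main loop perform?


Kahn's algorithm:
  1. Compute in-degrees: O(V + E)
  2. Process queue: each vertex dequeued once (O(V))
     each edge examined once (O(E))
Total = V + E = 10 + 10 = 20


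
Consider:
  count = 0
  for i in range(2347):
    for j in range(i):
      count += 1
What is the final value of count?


For each i, the inner loop runs i times:
  i=0: inner runs 0 times
  i=1: inner runs 1 time
  i=2: inner runs 2 times
  i=3: inner runs 3 times
  i=4: inner runs 4 times
  i=5: inner runs 5 times
  i=6: inner runs 6 times
  i=7: inner runs 7 times
  ...
Total = 0 + 1 + 2 + ... + 2346 = 2347*(2347-1)/2 = 2753031


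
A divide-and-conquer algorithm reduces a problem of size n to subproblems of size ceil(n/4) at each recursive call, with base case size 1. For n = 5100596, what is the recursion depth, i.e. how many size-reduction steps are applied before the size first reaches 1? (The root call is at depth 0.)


Each step divides the size by 4 (rounding up); after k steps the size is ceil(n/4^k), which equals 1 exactly when 4^k >= n.
So the depth is the smallest k with 4^k >= 5100596, i.e. ceil(log_4(5100596)).
4^11 = 4194304 < 5100596 <= 16777216 = 4^12
Recursion depth = 12


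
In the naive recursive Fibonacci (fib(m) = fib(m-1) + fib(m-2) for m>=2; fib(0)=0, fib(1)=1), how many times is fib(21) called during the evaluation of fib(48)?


Let N(m) = number of times fib(m) is called while evaluating fib(48).
N(48) = 1 (the initial call).
N(47) = 1 (only fib(48) calls it).
For 1 <= m <= 46: fib(m) is called by fib(m+1) and fib(m+2), so
  N(m) = N(m+1) + N(m+2).
fib(0) is called only by fib(2), so N(0) = N(2).
Walk down from m=48:
  N(48)=1, N(47)=1, N(46)=2, N(45)=3, N(44)=5, N(43)=8, N(42)=13, N(41)=21, N(40)=34, N(39)=55, N(38)=89, N(37)=144, N(36)=233, N(35)=377, N(34)=610, N(33)=987, N(32)=1597, N(31)=2584, N(30)=4181, N(29)=6765, N(28)=10946, N(27)=17711, N(26)=28657, N(25)=46368, N(24)=75025, N(23)=121393, N(22)=196418, N(21)=317811
N(21) = 317811


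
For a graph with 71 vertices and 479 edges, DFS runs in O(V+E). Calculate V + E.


A full DFS traversal visits each vertex once and examines each edge once.
V = 71
E = 479
Sum = 71 + 479 = 550


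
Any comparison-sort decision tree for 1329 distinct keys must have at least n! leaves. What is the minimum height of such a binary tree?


A binary decision tree of height h has at most 2^h leaves and needs at least n! of them, so h >= ceil(log2(n!)).
1329! is far too large to multiply out, so use Stirling's series:
  ln(n!) ~ n ln n - n + (1/2) ln(2 pi n) + 1/(12n)  (error below 1/(360 n^3), negligible here)
  ln(1329) = 7.1921821
  n ln n = 1329 * 7.1921821 = 9558.4100
  (1/2) ln(2 pi * 1329) = (1/2) ln(8350.3533) = 4.5150
  1/(12*1329) = 0.0001
  ln(1329!) ~ 9558.4100 - 1329 + 4.5150 + 0.0001 = 8233.9251
Convert to base 2: log2(1329!) = 8233.9251 / ln 2 = 8233.9251 / 0.69314718 = 11879.0429
ceil(11879.0429) = 11880


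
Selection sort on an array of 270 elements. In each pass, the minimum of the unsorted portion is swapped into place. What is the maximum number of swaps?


Selection sort performs one swap per pass:
  Pass 1: find min in positions 0 to 269, swap with position 0
  Pass 2: find min in positions 1 to 269, swap with position 1
  Pass 3: find min in positions 2 to 269, swap with position 2
  Pass 4: find min in positions 3 to 269, swap with position 3
  Pass 5: find min in positions 4 to 269, swap with position 4
  ... (264 more passes)
Total passes (and swaps) = n - 1 = 270 - 1 = 269


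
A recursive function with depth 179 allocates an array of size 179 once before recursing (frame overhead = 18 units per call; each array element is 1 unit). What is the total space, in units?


Array allocation: 179 units (allocated once)
Stack frames: 179 deep * 18 per frame = 3222 units
Total = 179 + 3222 = 3401


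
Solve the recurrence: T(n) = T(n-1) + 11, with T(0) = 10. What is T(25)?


Unrolling the recurrence:
T(25) = T(24) + 11
       = T(23) + 11 + 11
       = T(22) + 11*3
       ...
       = T(0) + 11*25
       = 10 + 275 = 285


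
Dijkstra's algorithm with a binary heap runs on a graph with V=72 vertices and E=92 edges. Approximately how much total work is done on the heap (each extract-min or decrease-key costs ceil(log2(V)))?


Dijkstra with a binary heap: each vertex is extracted once, each edge may relax once.
Each heap operation costs O(log V).
V + E = 72 + 92 = 164
ceil(log2(72)) = 7 (since 2^6 = 64 < 72 <= 128 = 2^7)
Total heap work = (V+E) * ceil(log2(V)) = 164 * 7 = 1148


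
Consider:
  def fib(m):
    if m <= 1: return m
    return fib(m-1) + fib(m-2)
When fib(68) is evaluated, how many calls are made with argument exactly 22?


Let N(m) = number of times fib(m) is called while evaluating fib(68).
N(68) = 1 (the initial call).
N(67) = 1 (only fib(68) calls it).
For 1 <= m <= 66: fib(m) is called by fib(m+1) and fib(m+2), so
  N(m) = N(m+1) + N(m+2).
fib(0) is called only by fib(2), so N(0) = N(2).
Walk down from m=68:
  N(68)=1, N(67)=1, N(66)=2, N(65)=3, N(64)=5, N(63)=8, N(62)=13, N(61)=21, N(60)=34, N(59)=55, N(58)=89, N(57)=144, N(56)=233, N(55)=377, N(54)=610, N(53)=987, N(52)=1597, N(51)=2584, N(50)=4181, N(49)=6765, N(48)=10946, N(47)=17711, N(46)=28657, N(45)=46368, N(44)=75025, N(43)=121393, N(42)=196418, N(41)=317811, N(40)=514229, N(39)=832040, N(38)=1346269, N(37)=2178309, N(36)=3524578, N(35)=5702887, N(34)=9227465, N(33)=14930352, N(32)=24157817, N(31)=39088169, N(30)=63245986, N(29)=102334155, N(28)=165580141, N(27)=267914296, N(26)=433494437, N(25)=701408733, N(24)=1134903170, N(23)=1836311903, N(22)=2971215073
N(22) = 2971215073


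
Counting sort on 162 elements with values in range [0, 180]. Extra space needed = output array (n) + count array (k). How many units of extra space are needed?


Output array size: 162 (to store sorted result)
Count array size: 181 (one slot per possible value, range 0 to 180)
Total extra space = 162 + 181 = 343


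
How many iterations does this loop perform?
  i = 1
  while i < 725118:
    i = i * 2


The loop variable doubles each iteration:
i = 1 -> 2 -> 4 -> 8 -> 16 -> 32 -> 64 -> 128 -> 256 -> 512 -> 1024 -> 2048 -> 4096 -> 8192 -> 16384 -> 32768 -> 65536 -> 131072 -> 262144 -> 524288 -> 1048576 (stop, 1048576 >= 725118)
Number of doublings = ceil(log2(725118)) = 20


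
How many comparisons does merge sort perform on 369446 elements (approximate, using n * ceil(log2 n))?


Recursion depth: ceil(log2(369446)) = 19
Each recursion level merges n = 369446 elements
Total = 369446 * 19 = 7019474


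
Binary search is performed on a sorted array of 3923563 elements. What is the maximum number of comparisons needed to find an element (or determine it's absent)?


Binary search halves the search space each comparison:
  Step 1: search space = 3923563 -> 1961781
  Step 2: search space = 1961781 -> 980890
  Step 3: search space = 980890 -> 490445
  Step 4: search space = 490445 -> 245222
  Step 5: search space = 245222 -> 122611
  Step 6: search space = 122611 -> 61305
  Step 7: search space = 61305 -> 30652
  Step 8: search space = 30652 -> 15326
  Step 9: search space = 15326 -> 7663
  Step 10: search space = 7663 -> 3831
  Step 11: search space = 3831 -> 1915
  Step 12: search space = 1915 -> 957
  Step 13: search space = 957 -> 478
  Step 14: search space = 478 -> 239
  Step 15: search space = 239 -> 119
  Step 16: search space = 119 -> 59
  Step 17: search space = 59 -> 29
  Step 18: search space = 29 -> 14
  Step 19: search space = 14 -> 7
  Step 20: search space = 7 -> 3
  Step 21: search space = 3 -> 1
  Step 22: search space = 1 (final check)
Maximum comparisons = floor(log2(3923563)) + 1 = 21 + 1 = 22


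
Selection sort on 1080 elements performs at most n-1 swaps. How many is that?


Each of the 1079 passes places one element in its final position.
Pass 1: swap minimum into position 0
Pass 2: swap minimum of remaining into position 1
...
Pass 1079: last two elements, one swap
Maximum swaps = 1080 - 1 = 1079


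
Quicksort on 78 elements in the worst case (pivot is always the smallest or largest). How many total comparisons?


In the worst case, each partition step picks the worst pivot:
  Partition 1: 77 comparisons (n-1 elements to compare)
  Partition 2: 76 comparisons
  Partition 3: 75 comparisons
  Partition 4: 74 comparisons
  Partition 5: 73 comparisons
  ...
  Last partition: 0 comparisons
Total = (n-1) + (n-2) + ... + 1 + 0 = n*(n-1)/2
= 78*77/2 = 3003


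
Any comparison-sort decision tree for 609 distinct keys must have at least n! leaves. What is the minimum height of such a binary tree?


A binary decision tree of height h has at most 2^h leaves and needs at least n! of them, so h >= ceil(log2(n!)).
609! is far too large to multiply out, so use Stirling's series:
  ln(n!) ~ n ln n - n + (1/2) ln(2 pi n) + 1/(12n)  (error below 1/(360 n^3), negligible here)
  ln(609) = 6.4118183
  n ln n = 609 * 6.4118183 = 3904.7973
  (1/2) ln(2 pi * 609) = (1/2) ln(3826.4599) = 4.1248
  1/(12*609) = 0.0001
  ln(609!) ~ 3904.7973 - 609 + 4.1248 + 0.0001 = 3299.9222
Convert to base 2: log2(609!) = 3299.9222 / ln 2 = 3299.9222 / 0.69314718 = 4760.7814
ceil(4760.7814) = 4761


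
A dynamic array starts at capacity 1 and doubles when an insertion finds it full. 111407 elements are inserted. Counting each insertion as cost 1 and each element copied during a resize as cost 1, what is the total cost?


n = 111407
Insertion costs: 111407
Resizes copy 1, 2, 4, ... up to the largest power of 2 that is <= n-1 = 111406, i.e. 65536.
Copy costs = 1 + 2 + 4 + 8 + 16 + 32 + 64 + 128 + 256 + 512 + 1024 + 2048 + 4096 + 8192 + 16384 + 32768 + 65536 = 131071
Total = 111407 + 131071 = 242478


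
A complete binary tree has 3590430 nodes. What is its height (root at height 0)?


In a complete binary tree, level k holds nodes 2^k .. 2^(k+1)-1 (1-indexed).
Height = floor(log2(n)) = floor(log2(3590430)) = 21
Check: 2^21 = 2097152 <= 3590430 < 4194304 = 2^22


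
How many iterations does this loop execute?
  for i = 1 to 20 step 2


The loop variable i takes values starting at 1 and increments by 2 each iteration.
Sequence: i = 1, 3, 5, 7, 9, 11, 13, 15, 17, ...
The upper bound 20 is inclusive, so the count is floor((last - first) / step) + 1:
floor((20 - 1) / 2) + 1 = floor(19/2) + 1 = 9 + 1 = 10


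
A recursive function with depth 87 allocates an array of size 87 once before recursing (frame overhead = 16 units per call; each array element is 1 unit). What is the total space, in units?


Array allocation: 87 units (allocated once)
Stack frames: 87 deep * 16 per frame = 1392 units
Total = 87 + 1392 = 1479


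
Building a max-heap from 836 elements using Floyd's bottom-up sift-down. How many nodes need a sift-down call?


In a heap of 836 elements (0-indexed array):
  Last element index: 835
  Parent of last element: floor((835 - 1) / 2) = 417
  Internal nodes: indices 0 to 417
  Count = floor(836/2) = 418


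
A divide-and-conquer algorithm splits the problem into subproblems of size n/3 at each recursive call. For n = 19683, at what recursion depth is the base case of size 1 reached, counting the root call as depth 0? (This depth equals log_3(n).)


At each depth, the problem size is divided by 3:
  Depth 0: problem size = 19683
  Depth 1: problem size = 6561
  Depth 2: problem size = 2187
  Depth 3: problem size = 729
  Depth 4: problem size = 243
  Depth 5: problem size = 81
  Depth 6: problem size = 27
  Depth 7: problem size = 9
  Depth 8: problem size = 3
  Depth 9: problem size = 1 (base case)
The base case is reached at depth log_3(19683) = 9 (the tree has 10 levels counting depth 0, but the depth asked for is 9).
Recursion depth = 9


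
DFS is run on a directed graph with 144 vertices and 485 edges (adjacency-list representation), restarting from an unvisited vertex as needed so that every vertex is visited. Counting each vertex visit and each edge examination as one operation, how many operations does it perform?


A full DFS traversal processes each vertex exactly once (push/pop on stack).
Each directed edge is examined once.
V = 144, E = 485
V + E = 629


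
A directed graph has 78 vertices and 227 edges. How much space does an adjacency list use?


Adjacency list: one list head per vertex + one entry per edge
Vertex heads: 78
Edge entries: 227
Total = 78 + 227 = 305


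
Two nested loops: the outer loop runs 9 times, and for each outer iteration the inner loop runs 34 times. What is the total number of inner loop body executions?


Outer loop: 9 iterations
Inner loop: 34 iterations per outer iteration
Total = 9 * 34 = 306


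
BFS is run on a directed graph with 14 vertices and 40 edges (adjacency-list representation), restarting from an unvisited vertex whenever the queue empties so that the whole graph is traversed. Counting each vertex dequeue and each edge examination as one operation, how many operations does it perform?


A full BFS traversal dequeues each vertex exactly once and examines each directed edge exactly once.
V = 14 (vertex processing cost)
E = 40 (edge examination cost)
Total operations proportional to V + E = 14 + 40 = 54


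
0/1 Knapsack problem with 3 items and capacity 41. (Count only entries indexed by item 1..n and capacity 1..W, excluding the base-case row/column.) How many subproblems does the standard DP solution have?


The DP table is indexed by (item, capacity).
Rows: 3 items
Columns: 41 capacity values (1 to W)
Total subproblems = 3 * 41 = 123


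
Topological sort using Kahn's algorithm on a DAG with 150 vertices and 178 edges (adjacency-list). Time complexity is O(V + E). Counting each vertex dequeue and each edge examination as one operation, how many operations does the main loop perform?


Kahn's algorithm:
  1. Compute in-degrees: O(V + E)
  2. Process queue: each vertex dequeued once (O(V))
     each edge examined once (O(E))
Total = V + E = 150 + 178 = 328


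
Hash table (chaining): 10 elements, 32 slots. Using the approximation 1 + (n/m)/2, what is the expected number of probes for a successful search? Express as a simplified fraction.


Computing expected probes:
alpha = 10/32
= 1 + alpha/2
= 1 + 10/(2*32)
= (2*32 + 10) / (2*32)
= 74/64 = 37/32


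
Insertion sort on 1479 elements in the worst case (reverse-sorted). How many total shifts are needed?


In the worst case (reverse-sorted), each element shifts past all previous:
  Element 1: 1 shifts
  Element 2: 2 shifts
  Element 3: 3 shifts
  Element 4: 4 shifts
  Element 5: 5 shifts
  ...
  Element 1478: 1478 shifts
Total = 1 + 2 + ... + 1478
= 1479*(1479-1)/2 = 1092981


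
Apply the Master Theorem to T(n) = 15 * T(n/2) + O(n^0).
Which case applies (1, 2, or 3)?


The Master Theorem: T(n) = a*T(n/b) + O(n^c)
  a = 15, b = 2, c = 0
log_b(a) = log_2(15) ~ 3.907
Compare b^c with a: 2^0 = 1 < 15, so c < log_b(a).
Since c < log_b(a), Case 1 applies.
T(n) = O(n^(log_2 15)) ~ O(n^3.907)
Master Theorem case = 1


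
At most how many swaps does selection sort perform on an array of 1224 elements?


Each of the 1223 passes places one element in its final position.
Pass 1: swap minimum into position 0
Pass 2: swap minimum of remaining into position 1
...
Pass 1223: last two elements, one swap
Maximum swaps = 1224 - 1 = 1223


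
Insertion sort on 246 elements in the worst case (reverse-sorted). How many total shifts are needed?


In the worst case (reverse-sorted), each element shifts past all previous:
  Element 1: 1 shifts
  Element 2: 2 shifts
  Element 3: 3 shifts
  Element 4: 4 shifts
  Element 5: 5 shifts
  ...
  Element 245: 245 shifts
Total = 1 + 2 + ... + 245
= 246*(246-1)/2 = 30135


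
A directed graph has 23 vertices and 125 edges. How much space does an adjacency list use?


Adjacency list: one list head per vertex + one entry per edge
Vertex heads: 23
Edge entries: 125
Total = 23 + 125 = 148


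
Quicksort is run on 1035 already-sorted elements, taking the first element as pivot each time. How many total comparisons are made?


Sum of comparisons per partition:
1034 + 1033 + ... + 1 + 0
= 1035 * (1035 - 1) / 2
= 1035 * 1034 / 2
= 535095


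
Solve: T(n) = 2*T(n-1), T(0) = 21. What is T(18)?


Unrolling:
T(18) = 2*T(17) = 2^2*T(16) = ... = 2^18*T(0)
= 2^18 * 21
= 262144 * 21 = 5505024


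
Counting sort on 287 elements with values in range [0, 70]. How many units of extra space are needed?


Output array size: 287 (to store sorted result)
Count array size: 71 (one slot per possible value, range 0 to 70)
Total extra space = 287 + 71 = 358


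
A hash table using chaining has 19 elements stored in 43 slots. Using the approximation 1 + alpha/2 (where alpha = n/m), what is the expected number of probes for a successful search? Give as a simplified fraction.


Load factor alpha = n/m = 19/43
Expected probes = 1 + alpha/2 = 1 + 19/(2*43)
= 1 + 19/86
= 86/86 + 19/86
= 105/86


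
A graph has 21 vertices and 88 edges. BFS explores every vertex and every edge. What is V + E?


A full BFS traversal dequeues each vertex once and examines each edge once.
Vertex visits: 21
Edge visits: 88
V + E = 21 + 88 = 109


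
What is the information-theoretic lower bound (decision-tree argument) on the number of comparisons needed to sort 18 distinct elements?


A binary decision tree of height h has at most 2^h leaves and needs at least n! of them, so h >= ceil(log2(n!)).
Compute 18! as a running product:
  x2 = 2, x3 = 6, x4 = 24, x5 = 120
  x6 = 720, x7 = 5040, x8 = 40320, x9 = 362880
  x10 = 3628800, x11 = 39916800, x12 = 479001600, x13 = 6227020800
  x14 = 87178291200, x15 = 1307674368000, x16 = 20922789888000, x17 = 355687428096000
  x18 = 6402373705728000
18! = 6402373705728000
Bracket between powers of 2:
  2^52 = 4503599627370496 < 6402373705728000 <= 9007199254740992 = 2^53
So ceil(log2(18!)) = 53


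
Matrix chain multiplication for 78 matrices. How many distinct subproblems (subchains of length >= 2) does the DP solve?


Subproblems are indexed by (i, j) where i < j.
Number of such pairs = n*(n-1)/2
= 78 * 77 / 2
= 3003


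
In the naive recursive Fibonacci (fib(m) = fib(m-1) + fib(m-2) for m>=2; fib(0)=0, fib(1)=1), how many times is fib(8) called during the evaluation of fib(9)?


Let N(m) = number of times fib(m) is called while evaluating fib(9).
N(9) = 1 (the initial call).
N(8) = 1 (only fib(9) calls it).
For 1 <= m <= 7: fib(m) is called by fib(m+1) and fib(m+2), so
  N(m) = N(m+1) + N(m+2).
fib(0) is called only by fib(2), so N(0) = N(2).
Walk down from m=9:
  N(9)=1, N(8)=1
N(8) = 1


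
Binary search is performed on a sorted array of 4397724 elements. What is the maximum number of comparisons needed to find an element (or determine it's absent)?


Binary search halves the search space each comparison:
  Step 1: search space = 4397724 -> 2198862
  Step 2: search space = 2198862 -> 1099431
  Step 3: search space = 1099431 -> 549715
  Step 4: search space = 549715 -> 274857
  Step 5: search space = 274857 -> 137428
  Step 6: search space = 137428 -> 68714
  Step 7: search space = 68714 -> 34357
  Step 8: search space = 34357 -> 17178
  Step 9: search space = 17178 -> 8589
  Step 10: search space = 8589 -> 4294
  Step 11: search space = 4294 -> 2147
  Step 12: search space = 2147 -> 1073
  Step 13: search space = 1073 -> 536
  Step 14: search space = 536 -> 268
  Step 15: search space = 268 -> 134
  Step 16: search space = 134 -> 67
  Step 17: search space = 67 -> 33
  Step 18: search space = 33 -> 16
  Step 19: search space = 16 -> 8
  Step 20: search space = 8 -> 4
  Step 21: search space = 4 -> 2
  Step 22: search space = 2 -> 1
  Step 23: search space = 1 (final check)
Maximum comparisons = floor(log2(4397724)) + 1 = 22 + 1 = 23


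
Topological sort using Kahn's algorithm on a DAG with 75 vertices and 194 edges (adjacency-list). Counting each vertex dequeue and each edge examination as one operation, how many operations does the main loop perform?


Kahn's algorithm:
  1. Compute in-degrees: O(V + E)
  2. Process queue: each vertex dequeued once (O(V))
     each edge examined once (O(E))
Total = V + E = 75 + 194 = 269


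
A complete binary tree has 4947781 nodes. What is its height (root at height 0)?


In a complete binary tree, level k holds nodes 2^k .. 2^(k+1)-1 (1-indexed).
Height = floor(log2(n)) = floor(log2(4947781)) = 22
Check: 2^22 = 4194304 <= 4947781 < 8388608 = 2^23


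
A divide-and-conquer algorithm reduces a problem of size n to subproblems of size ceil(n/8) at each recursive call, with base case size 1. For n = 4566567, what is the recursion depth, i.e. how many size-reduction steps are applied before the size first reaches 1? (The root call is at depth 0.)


Each step divides the size by 8 (rounding up); after k steps the size is ceil(n/8^k), which equals 1 exactly when 8^k >= n.
So the depth is the smallest k with 8^k >= 4566567, i.e. ceil(log_8(4566567)).
8^7 = 2097152 < 4566567 <= 16777216 = 8^8
Recursion depth = 8


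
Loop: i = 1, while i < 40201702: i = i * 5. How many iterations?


i multiplies by 5 each step:
i = 1 -> 5 -> 25 -> 125 -> 625 -> 3125 -> 15625 -> 78125 -> 390625 -> 1953125 -> 9765625 -> 48828125 (stop)
Iterations = ceil(log_5(40201702)) = 11


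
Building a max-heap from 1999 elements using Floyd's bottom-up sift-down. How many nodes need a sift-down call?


In a heap of 1999 elements (0-indexed array):
  Last element index: 1998
  Parent of last element: floor((1998 - 1) / 2) = 998
  Internal nodes: indices 0 to 998
  Count = floor(1999/2) = 999


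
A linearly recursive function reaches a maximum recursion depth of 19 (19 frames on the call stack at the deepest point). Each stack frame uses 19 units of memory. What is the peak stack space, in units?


Maximum recursion depth = 19 frames
Memory per frame = 19 units
Total stack space = depth * frame_size
= 19 * 19 = 361


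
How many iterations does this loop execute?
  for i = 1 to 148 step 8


The loop variable i takes values starting at 1 and increments by 8 each iteration.
Sequence: i = 1, 9, 17, 25, 33, 41, 49, 57, 65, ...
The upper bound 148 is inclusive, so the count is floor((last - first) / step) + 1:
floor((148 - 1) / 8) + 1 = floor(147/8) + 1 = 18 + 1 = 19


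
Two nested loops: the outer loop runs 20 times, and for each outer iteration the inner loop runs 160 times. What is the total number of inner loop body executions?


Outer loop: 20 iterations
Inner loop: 160 iterations per outer iteration
Total = 20 * 160 = 3200


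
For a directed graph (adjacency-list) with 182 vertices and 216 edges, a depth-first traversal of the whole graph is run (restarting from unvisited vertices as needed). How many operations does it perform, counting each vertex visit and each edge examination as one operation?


A full DFS traversal visits each vertex once and examines each edge once.
V = 182
E = 216
Sum = 182 + 216 = 398


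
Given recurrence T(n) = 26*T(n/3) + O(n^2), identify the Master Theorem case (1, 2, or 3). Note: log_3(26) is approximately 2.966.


Master Theorem parameters: a=26, b=3, c=2
log_b(a) = 2.966
Compare b^c with a: 3^2 = 9 < 26, so c < log_b(a).
Comparing c=2 vs log_b(a)=2.966:
2 < 2.966 => Case 1
Result: T(n) = O(n^(log_3 26)) ~ O(n^2.966)
Master Theorem case = 1


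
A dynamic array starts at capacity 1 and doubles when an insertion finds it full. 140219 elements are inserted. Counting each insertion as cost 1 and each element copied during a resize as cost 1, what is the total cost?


n = 140219
Insertion costs: 140219
Resizes copy 1, 2, 4, ... up to the largest power of 2 that is <= n-1 = 140218, i.e. 131072.
Copy costs = 1 + 2 + 4 + 8 + 16 + 32 + 64 + 128 + 256 + 512 + 1024 + 2048 + 4096 + 8192 + 16384 + 32768 + 65536 + 131072 = 262143
Total = 140219 + 262143 = 402362


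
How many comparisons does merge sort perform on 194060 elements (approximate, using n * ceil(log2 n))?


Recursion depth: ceil(log2(194060)) = 18
Each recursion level merges n = 194060 elements
Total = 194060 * 18 = 3493080


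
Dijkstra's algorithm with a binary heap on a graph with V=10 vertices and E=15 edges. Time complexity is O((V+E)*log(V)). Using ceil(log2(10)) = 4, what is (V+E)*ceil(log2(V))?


Dijkstra with a binary heap: each vertex is extracted once, each edge may relax once.
Each heap operation costs O(log V).
V + E = 10 + 15 = 25
ceil(log2(10)) = 4 (since 2^3 = 8 < 10 <= 16 = 2^4)
Total heap work = (V+E) * ceil(log2(V)) = 25 * 4 = 100


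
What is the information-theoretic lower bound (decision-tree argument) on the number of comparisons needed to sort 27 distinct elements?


A binary decision tree of height h has at most 2^h leaves and needs at least n! of them, so h >= ceil(log2(n!)).
Compute 27! as a running product:
  x2 = 2, x3 = 6, x4 = 24, x5 = 120
  x6 = 720, x7 = 5040, x8 = 40320, x9 = 362880
  x10 = 3628800, x11 = 39916800, x12 = 479001600, x13 = 6227020800
  x14 = 87178291200, x15 = 1307674368000, x16 = 20922789888000, x17 = 355687428096000
  x18 = 6402373705728000, x19 = 121645100408832000, x20 = 2432902008176640000, x21 = 51090942171709440000
  x22 = 1124000727777607680000, x23 = 25852016738884976640000, x24 = 620448401733239439360000, x25 = 15511210043330985984000000
  x26 = 403291461126605635584000000, x27 = 10888869450418352160768000000
27! = 10888869450418352160768000000
Bracket between powers of 2:
  2^93 = 9903520314283042199192993792 < 10888869450418352160768000000 <= 19807040628566084398385987584 = 2^94
So ceil(log2(27!)) = 94


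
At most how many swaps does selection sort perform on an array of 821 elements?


Each of the 820 passes places one element in its final position.
Pass 1: swap minimum into position 0
Pass 2: swap minimum of remaining into position 1
...
Pass 820: last two elements, one swap
Maximum swaps = 821 - 1 = 820


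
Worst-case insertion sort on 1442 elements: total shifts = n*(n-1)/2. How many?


Sum of shifts = 1 + 2 + 3 + ... + 1441
= 1442 * 1441 / 2
= 2077922 / 2
= 1038961


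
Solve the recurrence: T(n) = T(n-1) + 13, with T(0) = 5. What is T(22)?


Unrolling the recurrence:
T(22) = T(21) + 13
       = T(20) + 13 + 13
       = T(19) + 13*3
       ...
       = T(0) + 13*22
       = 5 + 286 = 291


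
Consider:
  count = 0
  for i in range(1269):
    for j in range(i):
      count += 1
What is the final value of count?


For each i, the inner loop runs i times:
  i=0: inner runs 0 times
  i=1: inner runs 1 time
  i=2: inner runs 2 times
  i=3: inner runs 3 times
  i=4: inner runs 4 times
  i=5: inner runs 5 times
  i=6: inner runs 6 times
  i=7: inner runs 7 times
  ...
Total = 0 + 1 + 2 + ... + 1268 = 1269*(1269-1)/2 = 804546


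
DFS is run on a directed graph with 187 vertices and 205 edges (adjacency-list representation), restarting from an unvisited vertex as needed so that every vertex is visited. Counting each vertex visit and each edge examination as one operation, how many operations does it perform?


A full DFS traversal processes each vertex exactly once (push/pop on stack).
Each directed edge is examined once.
V = 187, E = 205
V + E = 392


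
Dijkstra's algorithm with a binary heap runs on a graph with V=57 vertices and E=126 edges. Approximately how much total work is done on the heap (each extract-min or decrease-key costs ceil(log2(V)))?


Dijkstra with a binary heap: each vertex is extracted once, each edge may relax once.
Each heap operation costs O(log V).
V + E = 57 + 126 = 183
ceil(log2(57)) = 6 (since 2^5 = 32 < 57 <= 64 = 2^6)
Total heap work = (V+E) * ceil(log2(V)) = 183 * 6 = 1098


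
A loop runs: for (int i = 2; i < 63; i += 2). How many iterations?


Loop starts at i = 2, increments by 2, stops when i >= 63.
Number of iterations = ceil((63 - 2) / 2)
= ceil(61 / 2)
= 31


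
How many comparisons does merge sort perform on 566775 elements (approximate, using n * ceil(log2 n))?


Recursion depth: ceil(log2(566775)) = 20
Each recursion level merges n = 566775 elements
Total = 566775 * 20 = 11335500


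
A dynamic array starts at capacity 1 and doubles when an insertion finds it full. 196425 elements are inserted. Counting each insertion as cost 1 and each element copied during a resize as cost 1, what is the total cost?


n = 196425
Insertion costs: 196425
Resizes copy 1, 2, 4, ... up to the largest power of 2 that is <= n-1 = 196424, i.e. 131072.
Copy costs = 1 + 2 + 4 + 8 + 16 + 32 + 64 + 128 + 256 + 512 + 1024 + 2048 + 4096 + 8192 + 16384 + 32768 + 65536 + 131072 = 262143
Total = 196425 + 262143 = 458568


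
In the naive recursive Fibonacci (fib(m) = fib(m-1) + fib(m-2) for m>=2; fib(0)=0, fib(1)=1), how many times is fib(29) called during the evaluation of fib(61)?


Let N(m) = number of times fib(m) is called while evaluating fib(61).
N(61) = 1 (the initial call).
N(60) = 1 (only fib(61) calls it).
For 1 <= m <= 59: fib(m) is called by fib(m+1) and fib(m+2), so
  N(m) = N(m+1) + N(m+2).
fib(0) is called only by fib(2), so N(0) = N(2).
Walk down from m=61:
  N(61)=1, N(60)=1, N(59)=2, N(58)=3, N(57)=5, N(56)=8, N(55)=13, N(54)=21, N(53)=34, N(52)=55, N(51)=89, N(50)=144, N(49)=233, N(48)=377, N(47)=610, N(46)=987, N(45)=1597, N(44)=2584, N(43)=4181, N(42)=6765, N(41)=10946, N(40)=17711, N(39)=28657, N(38)=46368, N(37)=75025, N(36)=121393, N(35)=196418, N(34)=317811, N(33)=514229, N(32)=832040, N(31)=1346269, N(30)=2178309, N(29)=3524578
N(29) = 3524578


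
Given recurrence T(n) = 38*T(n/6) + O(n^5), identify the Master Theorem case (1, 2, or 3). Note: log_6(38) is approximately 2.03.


Master Theorem parameters: a=38, b=6, c=5
log_b(a) = 2.03
Compare b^c with a: 6^5 = 7776 > 38, so c > log_b(a).
Comparing c=5 vs log_b(a)=2.03:
5 > 2.03 => Case 3
Result: T(n) = O(n^5)
Master Theorem case = 3


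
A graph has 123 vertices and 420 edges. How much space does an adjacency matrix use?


Adjacency matrix: V x V grid of entries
Space = V^2 = 123^2 = 123 * 123 = 15129


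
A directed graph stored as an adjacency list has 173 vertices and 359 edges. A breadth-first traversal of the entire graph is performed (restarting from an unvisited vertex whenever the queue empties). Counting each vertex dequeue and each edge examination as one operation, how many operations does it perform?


A full BFS traversal dequeues each vertex once and examines each edge once.
Vertex visits: 173
Edge visits: 359
V + E = 173 + 359 = 532


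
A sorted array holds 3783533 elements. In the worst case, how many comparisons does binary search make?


Halving sequence: 3783533 -> 1891766 -> 945883 -> 472941 -> 236470 -> 118235 -> 59117 -> 29558 -> 14779 -> 7389 -> 3694 -> 1847 -> 923 -> 461 -> 230 -> 115 -> 57 -> 28 -> 14 -> 7 -> 3 -> 1
Number of halvings = 21
Max comparisons = 21 + 1 = 22


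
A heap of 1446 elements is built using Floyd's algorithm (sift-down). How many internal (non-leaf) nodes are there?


Leaf nodes occupy roughly half the array.
Sift-down is called for each internal node, starting from the last one.
Internal nodes = floor(n/2) = floor(1446/2) = 723


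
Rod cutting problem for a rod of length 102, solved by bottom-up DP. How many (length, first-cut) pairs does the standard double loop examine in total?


For each subproblem length i = 1..102, the inner loop considers i possible first cuts.
Total = 1 + 2 + ... + 102
= 102*(102+1)/2
= 102*103/2 = 5253


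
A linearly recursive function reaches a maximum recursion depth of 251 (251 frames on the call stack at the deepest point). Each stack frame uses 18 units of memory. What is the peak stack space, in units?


Maximum recursion depth = 251 frames
Memory per frame = 18 units
Total stack space = depth * frame_size
= 251 * 18 = 4518


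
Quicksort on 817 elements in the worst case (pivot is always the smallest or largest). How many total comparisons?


In the worst case, each partition step picks the worst pivot:
  Partition 1: 816 comparisons (n-1 elements to compare)
  Partition 2: 815 comparisons
  Partition 3: 814 comparisons
  Partition 4: 813 comparisons
  Partition 5: 812 comparisons
  ...
  Last partition: 0 comparisons
Total = (n-1) + (n-2) + ... + 1 + 0 = n*(n-1)/2
= 817*816/2 = 333336


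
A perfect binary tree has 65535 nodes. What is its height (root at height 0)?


For a perfect binary tree of height h: n = 2^(h+1) - 1, so h = log2(n+1) - 1.
  n + 1 = 65536 = 2^16
  log2(65536) = 16
  height = 16 - 1 = 15


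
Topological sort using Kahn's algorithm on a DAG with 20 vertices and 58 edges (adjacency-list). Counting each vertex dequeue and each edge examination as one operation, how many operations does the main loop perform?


Kahn's algorithm:
  1. Compute in-degrees: O(V + E)
  2. Process queue: each vertex dequeued once (O(V))
     each edge examined once (O(E))
Total = V + E = 20 + 58 = 78


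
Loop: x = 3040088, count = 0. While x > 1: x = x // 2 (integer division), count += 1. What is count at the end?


The variable x halves each step:
x = 3040088 -> 1520044 -> 760022 -> 380011 -> 190005 -> 95002 -> 47501 -> 23750 -> 11875 -> 5937 -> 2968 -> 1484 -> 742 -> 371 -> 185 -> 92 -> 46 -> 23 -> 11 -> 5 -> 2 -> 1
Number of halvings = floor(log2(3040088)) = 21


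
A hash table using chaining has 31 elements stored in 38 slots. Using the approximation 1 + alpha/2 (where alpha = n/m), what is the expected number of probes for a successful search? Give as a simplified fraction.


Load factor alpha = n/m = 31/38
Expected probes = 1 + alpha/2 = 1 + 31/(2*38)
= 1 + 31/76
= 76/76 + 31/76
= 107/76


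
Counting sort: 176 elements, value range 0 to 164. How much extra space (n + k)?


n = 176 (output array)
k = 165 (count array for 165 distinct values)
Extra space = 176 + 165 = 341


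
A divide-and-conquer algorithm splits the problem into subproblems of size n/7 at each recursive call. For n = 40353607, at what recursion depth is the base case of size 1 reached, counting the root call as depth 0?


At each depth, the problem size is divided by 7:
  Depth 0: problem size = 40353607
  Depth 1: problem size = 5764801
  Depth 2: problem size = 823543
  Depth 3: problem size = 117649
  Depth 4: problem size = 16807
  Depth 5: problem size = 2401
  Depth 6: problem size = 343
  Depth 7: problem size = 49
  Depth 8: problem size = 7
  Depth 9: problem size = 1 (base case)
The base case is reached at depth log_7(40353607) = 9 (the tree has 10 levels counting depth 0, but the depth asked for is 9).
Recursion depth = 9


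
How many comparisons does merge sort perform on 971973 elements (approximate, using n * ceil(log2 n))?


Recursion depth: ceil(log2(971973)) = 20
Each recursion level merges n = 971973 elements
Total = 971973 * 20 = 19439460


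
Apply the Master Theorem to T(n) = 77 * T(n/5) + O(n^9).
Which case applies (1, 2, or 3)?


The Master Theorem: T(n) = a*T(n/b) + O(n^c)
  a = 77, b = 5, c = 9
log_b(a) = log_5(77) ~ 2.699
Compare b^c with a: 5^9 = 1953125 > 77, so c > log_b(a).
Since c > log_b(a), Case 3 applies.
T(n) = O(n^9)
Master Theorem case = 3


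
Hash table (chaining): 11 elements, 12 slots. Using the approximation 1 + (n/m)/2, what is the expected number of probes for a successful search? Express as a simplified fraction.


Computing expected probes:
alpha = 11/12
= 1 + alpha/2
= 1 + 11/(2*12)
= (2*12 + 11) / (2*12)
= 35/24


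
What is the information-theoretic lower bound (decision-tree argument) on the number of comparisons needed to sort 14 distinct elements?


A binary decision tree of height h has at most 2^h leaves and needs at least n! of them, so h >= ceil(log2(n!)).
Compute 14! as a running product:
  x2 = 2, x3 = 6, x4 = 24, x5 = 120
  x6 = 720, x7 = 5040, x8 = 40320, x9 = 362880
  x10 = 3628800, x11 = 39916800, x12 = 479001600, x13 = 6227020800
  x14 = 87178291200
14! = 87178291200
Bracket between powers of 2:
  2^36 = 68719476736 < 87178291200 <= 137438953472 = 2^37
So ceil(log2(14!)) = 37


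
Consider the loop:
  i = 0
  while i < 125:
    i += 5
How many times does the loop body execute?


Starting at i = 0, each iteration adds 5.
Iterations until i >= 125:
  Iteration 1: i = 0 -> i = 5
  Iteration 2: i = 5 -> i = 10
  Iteration 3: i = 10 -> i = 15
  Iteration 4: i = 15 -> i = 20
  Iteration 5: i = 20 -> i = 25
  Iteration 6: i = 25 -> i = 30
  Iteration 7: i = 30 -> i = 35
  Iteration 8: i = 35 -> i = 40
  ... continuing ...
Total iterations = ceil(125/5) = 25


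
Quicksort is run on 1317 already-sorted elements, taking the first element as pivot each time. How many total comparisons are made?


Sum of comparisons per partition:
1316 + 1315 + ... + 1 + 0
= 1317 * (1317 - 1) / 2
= 1317 * 1316 / 2
= 866586


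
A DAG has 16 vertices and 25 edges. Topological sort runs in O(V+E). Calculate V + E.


V = 16 (vertex processing)
E = 25 (edge processing)
V + E = 16 + 25 = 41


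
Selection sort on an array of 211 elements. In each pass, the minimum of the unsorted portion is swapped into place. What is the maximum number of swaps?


Selection sort performs one swap per pass:
  Pass 1: find min in positions 0 to 210, swap with position 0
  Pass 2: find min in positions 1 to 210, swap with position 1
  Pass 3: find min in positions 2 to 210, swap with position 2
  Pass 4: find min in positions 3 to 210, swap with position 3
  Pass 5: find min in positions 4 to 210, swap with position 4
  ... (205 more passes)
Total passes (and swaps) = n - 1 = 211 - 1 = 210


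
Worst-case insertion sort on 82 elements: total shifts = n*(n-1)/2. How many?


Sum of shifts = 1 + 2 + 3 + ... + 81
= 82 * 81 / 2
= 6642 / 2
= 3321


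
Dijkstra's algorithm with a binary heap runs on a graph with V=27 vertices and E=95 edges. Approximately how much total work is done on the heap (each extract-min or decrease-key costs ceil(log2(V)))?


Dijkstra with a binary heap: each vertex is extracted once, each edge may relax once.
Each heap operation costs O(log V).
V + E = 27 + 95 = 122
ceil(log2(27)) = 5 (since 2^4 = 16 < 27 <= 32 = 2^5)
Total heap work = (V+E) * ceil(log2(V)) = 122 * 5 = 610


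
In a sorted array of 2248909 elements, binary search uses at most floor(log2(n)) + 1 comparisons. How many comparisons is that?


Halving sequence: 2248909 -> 1124454 -> 562227 -> 281113 -> 140556 -> 70278 -> 35139 -> 17569 -> 8784 -> 4392 -> 2196 -> 1098 -> 549 -> 274 -> 137 -> 68 -> 34 -> 17 -> 8 -> 4 -> 2 -> 1
Number of halvings = 21
Max comparisons = 21 + 1 = 22


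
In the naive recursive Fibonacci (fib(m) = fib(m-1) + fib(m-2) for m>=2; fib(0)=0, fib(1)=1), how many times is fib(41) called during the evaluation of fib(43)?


Let N(m) = number of times fib(m) is called while evaluating fib(43).
N(43) = 1 (the initial call).
N(42) = 1 (only fib(43) calls it).
For 1 <= m <= 41: fib(m) is called by fib(m+1) and fib(m+2), so
  N(m) = N(m+1) + N(m+2).
fib(0) is called only by fib(2), so N(0) = N(2).
Walk down from m=43:
  N(43)=1, N(42)=1, N(41)=2
N(41) = 2


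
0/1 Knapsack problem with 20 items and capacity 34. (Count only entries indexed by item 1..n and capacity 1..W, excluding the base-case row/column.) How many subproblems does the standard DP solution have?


The DP table is indexed by (item, capacity).
Rows: 20 items
Columns: 34 capacity values (1 to W)
Total subproblems = 20 * 34 = 680


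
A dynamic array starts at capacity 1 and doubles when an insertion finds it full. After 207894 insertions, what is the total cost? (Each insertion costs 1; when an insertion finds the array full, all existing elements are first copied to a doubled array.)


Insertion cost: 207894 (one per element)
Resizes occur just before inserting elements 2, 3, 5, 9, ...
Elements copied at each resize: 1 + 2 + 4 + 8 + 16 + 32 + 64 + 128 + 256 + 512 + 1024 + 2048 + 4096 + 8192 + 16384 + 32768 + 65536 + 131072
Sum of copies = 262143 (geometric series: 2^k - 1)
Total = 207894 + 262143 = 470037
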